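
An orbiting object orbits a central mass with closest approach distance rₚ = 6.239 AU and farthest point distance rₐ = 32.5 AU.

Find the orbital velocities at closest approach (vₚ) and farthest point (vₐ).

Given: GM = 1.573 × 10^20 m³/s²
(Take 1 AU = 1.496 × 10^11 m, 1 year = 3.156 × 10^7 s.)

Convert to SI: rₚ = 6.239 AU = 9.33354e+11 m; rₐ = 32.5 AU = 4.862e+12 m.
Use the vis-viva equation v² = GM(2/r − 1/a) with a = (rₚ + rₐ)/2 = (9.33354e+11 + 4.862e+12)/2 = 2.89768e+12 m.
vₚ = √(GM · (2/rₚ − 1/a)) = √(1.573e+20 · (2/9.33354e+11 − 1/2.89768e+12)) m/s ≈ 1.682e+04 m/s = 3.548 AU/year.
vₐ = √(GM · (2/rₐ − 1/a)) = √(1.573e+20 · (2/4.862e+12 − 1/2.89768e+12)) m/s ≈ 3228 m/s = 0.681 AU/year.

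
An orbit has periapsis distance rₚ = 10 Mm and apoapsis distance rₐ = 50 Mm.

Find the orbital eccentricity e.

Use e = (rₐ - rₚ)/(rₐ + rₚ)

Convert to SI: rₚ = 10 Mm = 1e+07 m; rₐ = 50 Mm = 5e+07 m.
e = (rₐ − rₚ) / (rₐ + rₚ).
e = (5e+07 − 1e+07) / (5e+07 + 1e+07) = 4e+07 / 6e+07 ≈ 0.6667.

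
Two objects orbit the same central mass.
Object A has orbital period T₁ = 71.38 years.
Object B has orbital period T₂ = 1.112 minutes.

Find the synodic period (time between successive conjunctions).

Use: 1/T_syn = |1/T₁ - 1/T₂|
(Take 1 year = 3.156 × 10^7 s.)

Convert to SI: T₁ = 71.38 years = 2.25275e+09 s; T₂ = 1.112 minutes = 66.72 s.
T_syn = |T₁ · T₂ / (T₁ − T₂)|.
T_syn = |2.25275e+09 · 66.72 / (2.25275e+09 − 66.72)| s ≈ 66.72 s = 1.112 minutes.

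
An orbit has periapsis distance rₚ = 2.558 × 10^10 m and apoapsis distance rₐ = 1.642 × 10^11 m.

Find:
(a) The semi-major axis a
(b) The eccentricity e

(a) a = (rₚ + rₐ) / 2 = (2.558e+10 + 1.642e+11) / 2 ≈ 9.489e+10 m = 9.489 × 10^10 m.
(b) e = (rₐ − rₚ) / (rₐ + rₚ) = (1.642e+11 − 2.558e+10) / (1.642e+11 + 2.558e+10) ≈ 0.7304.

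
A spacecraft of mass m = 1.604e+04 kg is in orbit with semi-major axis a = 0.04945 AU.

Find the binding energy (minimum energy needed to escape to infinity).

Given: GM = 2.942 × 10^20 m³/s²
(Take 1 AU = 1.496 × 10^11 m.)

Convert to SI: a = 0.04945 AU = 7.39772e+09 m.
Total orbital energy is E = −GMm/(2a); binding energy is E_bind = −E = GMm/(2a).
E_bind = 2.942e+20 · 1.604e+04 / (2 · 7.39772e+09) J ≈ 3.189e+14 J = 318.9 TJ.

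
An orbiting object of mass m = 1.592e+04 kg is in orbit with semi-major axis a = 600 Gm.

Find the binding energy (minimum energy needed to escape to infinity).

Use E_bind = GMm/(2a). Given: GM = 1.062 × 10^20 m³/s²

Convert to SI: a = 600 Gm = 6e+11 m.
Total orbital energy is E = −GMm/(2a); binding energy is E_bind = −E = GMm/(2a).
E_bind = 1.062e+20 · 1.592e+04 / (2 · 6e+11) J ≈ 1.409e+12 J = 1.409 TJ.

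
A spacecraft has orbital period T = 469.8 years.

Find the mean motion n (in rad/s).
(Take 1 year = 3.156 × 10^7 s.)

Convert to SI: T = 469.8 years = 1.48269e+10 s.
n = 2π / T.
n = 2π / 1.48269e+10 s ≈ 4.238e-10 rad/s.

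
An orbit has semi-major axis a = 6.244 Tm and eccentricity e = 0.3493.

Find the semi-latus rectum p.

Convert to SI: a = 6.244 Tm = 6.244e+12 m.
p = a (1 − e²).
p = 6.244e+12 · (1 − (0.3493)²) = 6.244e+12 · 0.87799 ≈ 5.482e+12 m = 5.482 Tm.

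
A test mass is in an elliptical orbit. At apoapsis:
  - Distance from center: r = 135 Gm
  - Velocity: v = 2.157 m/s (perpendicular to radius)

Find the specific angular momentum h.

Convert to SI: r = 135 Gm = 1.35e+11 m.
With v perpendicular to r, h = r · v.
h = 1.35e+11 · 2.157 m²/s ≈ 2.912e+11 m²/s.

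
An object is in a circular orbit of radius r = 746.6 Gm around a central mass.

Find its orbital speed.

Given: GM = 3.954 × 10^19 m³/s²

Convert to SI: r = 746.6 Gm = 7.466e+11 m.
For a circular orbit, gravity supplies the centripetal force, so v = √(GM / r).
v = √(3.954e+19 / 7.466e+11) m/s ≈ 7277 m/s = 7.277 km/s.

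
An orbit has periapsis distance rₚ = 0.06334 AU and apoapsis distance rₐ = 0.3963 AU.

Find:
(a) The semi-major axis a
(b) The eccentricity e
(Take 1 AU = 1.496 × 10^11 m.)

Convert to SI: rₚ = 0.06334 AU = 9.47566e+09 m; rₐ = 0.3963 AU = 5.92865e+10 m.
(a) a = (rₚ + rₐ) / 2 = (9.47566e+09 + 5.92865e+10) / 2 ≈ 3.438e+10 m = 0.2298 AU.
(b) e = (rₐ − rₚ) / (rₐ + rₚ) = (5.92865e+10 − 9.47566e+09) / (5.92865e+10 + 9.47566e+09) ≈ 0.7244.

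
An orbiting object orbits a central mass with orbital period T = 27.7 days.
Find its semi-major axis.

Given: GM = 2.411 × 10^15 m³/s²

Convert to SI: T = 27.7 days = 2.39328e+06 s.
Invert Kepler's third law: a = (GM · T² / (4π²))^(1/3).
Substituting T = 2.39328e+06 s and GM = 2.411e+15 m³/s²:
a = (2.411e+15 · (2.39328e+06)² / (4π²))^(1/3) m
a ≈ 7.046e+08 m = 704.6 Mm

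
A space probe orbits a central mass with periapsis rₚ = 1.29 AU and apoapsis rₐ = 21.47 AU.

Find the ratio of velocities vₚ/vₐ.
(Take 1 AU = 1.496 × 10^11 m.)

Convert to SI: rₚ = 1.29 AU = 1.92984e+11 m; rₐ = 21.47 AU = 3.21191e+12 m.
Conservation of angular momentum gives rₚvₚ = rₐvₐ, so vₚ/vₐ = rₐ/rₚ.
vₚ/vₐ = 3.21191e+12 / 1.92984e+11 ≈ 16.64.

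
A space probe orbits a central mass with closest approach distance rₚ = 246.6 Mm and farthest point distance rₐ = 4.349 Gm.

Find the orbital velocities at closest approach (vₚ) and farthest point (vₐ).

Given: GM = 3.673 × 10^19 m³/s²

Convert to SI: rₚ = 246.6 Mm = 2.466e+08 m; rₐ = 4.349 Gm = 4.349e+09 m.
Use the vis-viva equation v² = GM(2/r − 1/a) with a = (rₚ + rₐ)/2 = (2.466e+08 + 4.349e+09)/2 = 2.2978e+09 m.
vₚ = √(GM · (2/rₚ − 1/a)) = √(3.673e+19 · (2/2.466e+08 − 1/2.2978e+09)) m/s ≈ 5.309e+05 m/s = 530.9 km/s.
vₐ = √(GM · (2/rₐ − 1/a)) = √(3.673e+19 · (2/4.349e+09 − 1/2.2978e+09)) m/s ≈ 3.011e+04 m/s = 30.11 km/s.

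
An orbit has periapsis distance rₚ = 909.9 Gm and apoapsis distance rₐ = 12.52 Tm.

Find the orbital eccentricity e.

Convert to SI: rₚ = 909.9 Gm = 9.099e+11 m; rₐ = 12.52 Tm = 1.252e+13 m.
e = (rₐ − rₚ) / (rₐ + rₚ).
e = (1.252e+13 − 9.099e+11) / (1.252e+13 + 9.099e+11) = 1.16101e+13 / 1.34299e+13 ≈ 0.8645.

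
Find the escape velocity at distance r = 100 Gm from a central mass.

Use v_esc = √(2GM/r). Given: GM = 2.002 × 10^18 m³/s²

Convert to SI: r = 100 Gm = 1e+11 m.
Escape velocity comes from setting total energy to zero: ½v² − GM/r = 0 ⇒ v_esc = √(2GM / r).
v_esc = √(2 · 2.002e+18 / 1e+11) m/s ≈ 6328 m/s = 6.328 km/s.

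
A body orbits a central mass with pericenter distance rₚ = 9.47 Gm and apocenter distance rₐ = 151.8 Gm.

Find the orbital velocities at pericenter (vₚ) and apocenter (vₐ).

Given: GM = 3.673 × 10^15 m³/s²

Convert to SI: rₚ = 9.47 Gm = 9.47e+09 m; rₐ = 151.8 Gm = 1.518e+11 m.
Use the vis-viva equation v² = GM(2/r − 1/a) with a = (rₚ + rₐ)/2 = (9.47e+09 + 1.518e+11)/2 = 8.0635e+10 m.
vₚ = √(GM · (2/rₚ − 1/a)) = √(3.673e+15 · (2/9.47e+09 − 1/8.0635e+10)) m/s ≈ 854.5 m/s = 854.5 m/s.
vₐ = √(GM · (2/rₐ − 1/a)) = √(3.673e+15 · (2/1.518e+11 − 1/8.0635e+10)) m/s ≈ 53.31 m/s = 53.31 m/s.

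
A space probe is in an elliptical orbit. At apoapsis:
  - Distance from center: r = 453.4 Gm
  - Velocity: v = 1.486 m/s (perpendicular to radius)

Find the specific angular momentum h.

Convert to SI: r = 453.4 Gm = 4.534e+11 m.
With v perpendicular to r, h = r · v.
h = 4.534e+11 · 1.486 m²/s ≈ 6.738e+11 m²/s.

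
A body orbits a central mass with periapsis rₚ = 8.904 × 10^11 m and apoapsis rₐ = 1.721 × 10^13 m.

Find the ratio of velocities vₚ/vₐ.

Conservation of angular momentum gives rₚvₚ = rₐvₐ, so vₚ/vₐ = rₐ/rₚ.
vₚ/vₐ = 1.721e+13 / 8.904e+11 ≈ 19.33.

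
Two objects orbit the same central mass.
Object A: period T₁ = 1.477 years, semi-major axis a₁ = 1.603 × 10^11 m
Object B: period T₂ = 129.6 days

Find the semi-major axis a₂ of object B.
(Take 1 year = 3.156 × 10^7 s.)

Convert to SI: T₁ = 1.477 years = 4.66141e+07 s; T₂ = 129.6 days = 1.11974e+07 s.
Kepler's third law: (T₁/T₂)² = (a₁/a₂)³ ⇒ a₂ = a₁ · (T₂/T₁)^(2/3).
T₂/T₁ = 1.11974e+07 / 4.66141e+07 = 0.240216.
a₂ = 1.603e+11 · (0.240216)^(2/3) m ≈ 6.194e+10 m = 6.194 × 10^10 m.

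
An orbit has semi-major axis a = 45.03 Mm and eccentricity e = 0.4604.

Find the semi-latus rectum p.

Convert to SI: a = 45.03 Mm = 4.503e+07 m.
p = a (1 − e²).
p = 4.503e+07 · (1 − (0.4604)²) = 4.503e+07 · 0.788032 ≈ 3.549e+07 m = 35.49 Mm.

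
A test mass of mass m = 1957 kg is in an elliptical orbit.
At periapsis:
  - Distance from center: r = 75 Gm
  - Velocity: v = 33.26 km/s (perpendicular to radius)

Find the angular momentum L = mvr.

Convert to SI: r = 75 Gm = 7.5e+10 m; v = 33.26 km/s = 33260 m/s.
Since v is perpendicular to r, L = m · v · r.
L = 1957 · 33260 · 7.5e+10 kg·m²/s ≈ 4.882e+18 kg·m²/s.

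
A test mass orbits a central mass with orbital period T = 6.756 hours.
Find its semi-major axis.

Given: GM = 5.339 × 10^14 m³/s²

Convert to SI: T = 6.756 hours = 24321.6 s.
Invert Kepler's third law: a = (GM · T² / (4π²))^(1/3).
Substituting T = 24321.6 s and GM = 5.339e+14 m³/s²:
a = (5.339e+14 · (24321.6)² / (4π²))^(1/3) m
a ≈ 2e+07 m = 20 Mm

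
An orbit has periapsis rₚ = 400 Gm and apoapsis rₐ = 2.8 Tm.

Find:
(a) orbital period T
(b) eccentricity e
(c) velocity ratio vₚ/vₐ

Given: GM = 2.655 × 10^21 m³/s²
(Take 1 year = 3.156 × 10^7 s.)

Convert to SI: rₚ = 400 Gm = 4e+11 m; rₐ = 2.8 Tm = 2.8e+12 m.
(a) With a = (rₚ + rₐ)/2 = 1.6e+12 m, T = 2π √(a³/GM) = 2π √((1.6e+12)³/2.655e+21) s ≈ 2.468e+08 s
(b) e = (rₐ − rₚ)/(rₐ + rₚ) = (2.8e+12 − 4e+11)/(2.8e+12 + 4e+11) ≈ 0.75
(c) Conservation of angular momentum (rₚvₚ = rₐvₐ) gives vₚ/vₐ = rₐ/rₚ = 2.8e+12/4e+11 ≈ 7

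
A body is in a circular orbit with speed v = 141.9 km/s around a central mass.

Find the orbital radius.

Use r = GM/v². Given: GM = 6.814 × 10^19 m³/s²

Convert to SI: v = 141.9 km/s = 141900 m/s.
For a circular orbit, v² = GM / r, so r = GM / v².
r = 6.814e+19 / (141900)² m ≈ 3.384e+09 m = 3.384 Gm.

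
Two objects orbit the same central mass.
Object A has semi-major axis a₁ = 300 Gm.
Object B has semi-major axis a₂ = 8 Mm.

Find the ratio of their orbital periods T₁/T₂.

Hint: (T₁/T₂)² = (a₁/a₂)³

Convert to SI: a₁ = 300 Gm = 3e+11 m; a₂ = 8 Mm = 8e+06 m.
From Kepler's third law, (T₁/T₂)² = (a₁/a₂)³, so T₁/T₂ = (a₁/a₂)^(3/2).
a₁/a₂ = 3e+11 / 8e+06 = 37500.
T₁/T₂ = (37500)^(3/2) ≈ 7.262e+06.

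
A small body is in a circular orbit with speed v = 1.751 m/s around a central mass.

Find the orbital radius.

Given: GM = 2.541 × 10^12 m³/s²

For a circular orbit, v² = GM / r, so r = GM / v².
r = 2.541e+12 / (1.751)² m ≈ 8.288e+11 m = 828.8 Gm.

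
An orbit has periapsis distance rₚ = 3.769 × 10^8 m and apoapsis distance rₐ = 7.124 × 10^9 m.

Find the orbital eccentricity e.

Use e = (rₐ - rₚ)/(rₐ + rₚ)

e = (rₐ − rₚ) / (rₐ + rₚ).
e = (7.124e+09 − 3.769e+08) / (7.124e+09 + 3.769e+08) = 6.7471e+09 / 7.5009e+09 ≈ 0.8995.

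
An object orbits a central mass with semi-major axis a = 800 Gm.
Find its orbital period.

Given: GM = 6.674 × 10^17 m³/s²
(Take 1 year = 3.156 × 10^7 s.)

Convert to SI: a = 800 Gm = 8e+11 m.
Kepler's third law: T = 2π √(a³ / GM).
Substituting a = 8e+11 m and GM = 6.674e+17 m³/s²:
T = 2π √((8e+11)³ / 6.674e+17) s
T ≈ 5.503e+09 s = 174.4 years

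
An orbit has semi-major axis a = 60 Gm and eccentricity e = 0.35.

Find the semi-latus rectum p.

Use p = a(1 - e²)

Convert to SI: a = 60 Gm = 6e+10 m.
p = a (1 − e²).
p = 6e+10 · (1 − (0.35)²) = 6e+10 · 0.8775 ≈ 5.265e+10 m = 52.65 Gm.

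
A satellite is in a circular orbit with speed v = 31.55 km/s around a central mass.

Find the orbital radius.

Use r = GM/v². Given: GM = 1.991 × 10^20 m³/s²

Convert to SI: v = 31.55 km/s = 31550 m/s.
For a circular orbit, v² = GM / r, so r = GM / v².
r = 1.991e+20 / (31550)² m ≈ 2e+11 m = 200 Gm.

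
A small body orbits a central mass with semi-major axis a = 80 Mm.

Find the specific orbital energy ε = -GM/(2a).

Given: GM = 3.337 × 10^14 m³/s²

Convert to SI: a = 80 Mm = 8e+07 m.
ε = −GM / (2a).
ε = −3.337e+14 / (2 · 8e+07) J/kg ≈ -2.086e+06 J/kg = -2.086 MJ/kg.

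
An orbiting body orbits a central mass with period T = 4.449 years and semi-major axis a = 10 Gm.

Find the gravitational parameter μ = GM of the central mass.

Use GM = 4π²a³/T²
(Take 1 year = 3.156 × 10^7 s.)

Convert to SI: T = 4.449 years = 1.4041e+08 s; a = 10 Gm = 1e+10 m.
GM = 4π² · a³ / T².
GM = 4π² · (1e+10)³ / (1.4041e+08)² m³/s² ≈ 2.002e+15 m³/s² = 2.002 × 10^15 m³/s².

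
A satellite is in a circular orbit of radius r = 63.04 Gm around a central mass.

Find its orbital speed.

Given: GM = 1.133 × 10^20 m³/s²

Convert to SI: r = 63.04 Gm = 6.304e+10 m.
For a circular orbit, gravity supplies the centripetal force, so v = √(GM / r).
v = √(1.133e+20 / 6.304e+10) m/s ≈ 4.239e+04 m/s = 42.39 km/s.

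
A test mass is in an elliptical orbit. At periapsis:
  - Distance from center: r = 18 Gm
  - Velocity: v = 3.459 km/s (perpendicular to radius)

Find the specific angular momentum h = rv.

Convert to SI: r = 18 Gm = 1.8e+10 m; v = 3.459 km/s = 3459 m/s.
With v perpendicular to r, h = r · v.
h = 1.8e+10 · 3459 m²/s ≈ 6.226e+13 m²/s.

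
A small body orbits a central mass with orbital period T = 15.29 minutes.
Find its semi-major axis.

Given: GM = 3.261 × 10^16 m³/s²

Convert to SI: T = 15.29 minutes = 917.4 s.
Invert Kepler's third law: a = (GM · T² / (4π²))^(1/3).
Substituting T = 917.4 s and GM = 3.261e+16 m³/s²:
a = (3.261e+16 · (917.4)² / (4π²))^(1/3) m
a ≈ 8.859e+06 m = 8.859 × 10^6 m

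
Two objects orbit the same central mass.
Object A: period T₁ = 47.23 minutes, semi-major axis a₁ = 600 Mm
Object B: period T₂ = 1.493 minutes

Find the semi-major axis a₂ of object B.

Convert to SI: T₁ = 47.23 minutes = 2833.8 s; a₁ = 600 Mm = 6e+08 m; T₂ = 1.493 minutes = 89.58 s.
Kepler's third law: (T₁/T₂)² = (a₁/a₂)³ ⇒ a₂ = a₁ · (T₂/T₁)^(2/3).
T₂/T₁ = 89.58 / 2833.8 = 0.0316113.
a₂ = 6e+08 · (0.0316113)^(2/3) m ≈ 5.999e+07 m = 59.99 Mm.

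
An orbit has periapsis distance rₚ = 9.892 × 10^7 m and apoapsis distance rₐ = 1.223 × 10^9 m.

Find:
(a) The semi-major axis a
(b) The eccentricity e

(a) a = (rₚ + rₐ) / 2 = (9.892e+07 + 1.223e+09) / 2 ≈ 6.61e+08 m = 6.61 × 10^8 m.
(b) e = (rₐ − rₚ) / (rₐ + rₚ) = (1.223e+09 − 9.892e+07) / (1.223e+09 + 9.892e+07) ≈ 0.8503.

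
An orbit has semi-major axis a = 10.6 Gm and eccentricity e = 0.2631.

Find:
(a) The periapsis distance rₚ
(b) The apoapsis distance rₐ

Convert to SI: a = 10.6 Gm = 1.06e+10 m.
(a) rₚ = a(1 − e) = 1.06e+10 · (1 − 0.2631) = 1.06e+10 · 0.7369 ≈ 7.811e+09 m = 7.811 Gm.
(b) rₐ = a(1 + e) = 1.06e+10 · (1 + 0.2631) = 1.06e+10 · 1.2631 ≈ 1.339e+10 m = 13.39 Gm.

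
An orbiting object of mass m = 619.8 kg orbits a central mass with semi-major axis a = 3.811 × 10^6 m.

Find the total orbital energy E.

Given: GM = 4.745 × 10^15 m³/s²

E = −GMm / (2a).
E = −4.745e+15 · 619.8 / (2 · 3.811e+06) J ≈ -3.859e+11 J = -385.9 GJ.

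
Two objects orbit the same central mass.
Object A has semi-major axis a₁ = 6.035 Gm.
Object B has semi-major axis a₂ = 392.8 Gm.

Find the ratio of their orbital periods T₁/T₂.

Convert to SI: a₁ = 6.035 Gm = 6.035e+09 m; a₂ = 392.8 Gm = 3.928e+11 m.
From Kepler's third law, (T₁/T₂)² = (a₁/a₂)³, so T₁/T₂ = (a₁/a₂)^(3/2).
a₁/a₂ = 6.035e+09 / 3.928e+11 = 0.0153641.
T₁/T₂ = (0.0153641)^(3/2) ≈ 0.001904.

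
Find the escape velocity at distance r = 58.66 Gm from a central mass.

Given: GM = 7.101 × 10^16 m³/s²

Convert to SI: r = 58.66 Gm = 5.866e+10 m.
Escape velocity comes from setting total energy to zero: ½v² − GM/r = 0 ⇒ v_esc = √(2GM / r).
v_esc = √(2 · 7.101e+16 / 5.866e+10) m/s ≈ 1556 m/s = 1.556 km/s.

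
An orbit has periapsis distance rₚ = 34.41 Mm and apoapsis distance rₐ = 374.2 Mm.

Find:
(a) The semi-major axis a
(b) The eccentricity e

Convert to SI: rₚ = 34.41 Mm = 3.441e+07 m; rₐ = 374.2 Mm = 3.742e+08 m.
(a) a = (rₚ + rₐ) / 2 = (3.441e+07 + 3.742e+08) / 2 ≈ 2.043e+08 m = 204.3 Mm.
(b) e = (rₐ − rₚ) / (rₐ + rₚ) = (3.742e+08 − 3.441e+07) / (3.742e+08 + 3.441e+07) ≈ 0.8316.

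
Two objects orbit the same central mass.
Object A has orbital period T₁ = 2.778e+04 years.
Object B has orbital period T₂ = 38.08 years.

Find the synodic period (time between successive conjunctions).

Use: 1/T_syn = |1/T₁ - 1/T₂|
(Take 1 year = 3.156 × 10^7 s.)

Convert to SI: T₁ = 2.778e+04 years = 8.76737e+11 s; T₂ = 38.08 years = 1.2018e+09 s.
T_syn = |T₁ · T₂ / (T₁ − T₂)|.
T_syn = |8.76737e+11 · 1.2018e+09 / (8.76737e+11 − 1.2018e+09)| s ≈ 1.203e+09 s = 38.13 years.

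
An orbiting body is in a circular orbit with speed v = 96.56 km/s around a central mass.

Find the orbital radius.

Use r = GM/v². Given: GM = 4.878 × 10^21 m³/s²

Convert to SI: v = 96.56 km/s = 96560 m/s.
For a circular orbit, v² = GM / r, so r = GM / v².
r = 4.878e+21 / (96560)² m ≈ 5.232e+11 m = 523.2 Gm.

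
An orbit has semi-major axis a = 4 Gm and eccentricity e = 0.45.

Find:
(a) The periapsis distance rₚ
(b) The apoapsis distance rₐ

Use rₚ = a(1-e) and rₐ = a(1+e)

Convert to SI: a = 4 Gm = 4e+09 m.
(a) rₚ = a(1 − e) = 4e+09 · (1 − 0.45) = 4e+09 · 0.55 ≈ 2.2e+09 m = 2.2 Gm.
(b) rₐ = a(1 + e) = 4e+09 · (1 + 0.45) = 4e+09 · 1.45 ≈ 5.8e+09 m = 5.8 Gm.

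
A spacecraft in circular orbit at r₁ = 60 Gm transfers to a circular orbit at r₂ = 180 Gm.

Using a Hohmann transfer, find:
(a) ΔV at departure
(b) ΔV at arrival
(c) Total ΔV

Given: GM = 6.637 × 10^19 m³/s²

Convert to SI: r₁ = 60 Gm = 6e+10 m; r₂ = 180 Gm = 1.8e+11 m.
Transfer semi-major axis: a_t = (r₁ + r₂)/2 = (6e+10 + 1.8e+11)/2 = 1.2e+11 m.
Circular speeds: v₁ = √(GM/r₁) = 33259.1 m/s, v₂ = √(GM/r₂) = 19202.1 m/s.
Transfer speeds (vis-viva v² = GM(2/r − 1/a_t)): v₁ᵗ = 40733.9 m/s, v₂ᵗ = 13578 m/s.
(a) ΔV₁ = |v₁ᵗ − v₁| ≈ 7475 m/s = 7.475 km/s.
(b) ΔV₂ = |v₂ − v₂ᵗ| ≈ 5624 m/s = 5.624 km/s.
(c) ΔV_total = ΔV₁ + ΔV₂ ≈ 1.31e+04 m/s = 13.1 km/s.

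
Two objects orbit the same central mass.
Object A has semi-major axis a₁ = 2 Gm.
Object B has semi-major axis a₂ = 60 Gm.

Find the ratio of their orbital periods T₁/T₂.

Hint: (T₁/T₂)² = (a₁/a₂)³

Convert to SI: a₁ = 2 Gm = 2e+09 m; a₂ = 60 Gm = 6e+10 m.
From Kepler's third law, (T₁/T₂)² = (a₁/a₂)³, so T₁/T₂ = (a₁/a₂)^(3/2).
a₁/a₂ = 2e+09 / 6e+10 = 0.0333333.
T₁/T₂ = (0.0333333)^(3/2) ≈ 0.006086.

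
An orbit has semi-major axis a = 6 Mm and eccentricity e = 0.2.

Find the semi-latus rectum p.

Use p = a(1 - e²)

Convert to SI: a = 6 Mm = 6e+06 m.
p = a (1 − e²).
p = 6e+06 · (1 − (0.2)²) = 6e+06 · 0.96 ≈ 5.76e+06 m = 5.76 Mm.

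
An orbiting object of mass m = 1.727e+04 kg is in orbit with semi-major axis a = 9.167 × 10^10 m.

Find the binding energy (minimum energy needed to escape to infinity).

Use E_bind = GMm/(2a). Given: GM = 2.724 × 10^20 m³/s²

Total orbital energy is E = −GMm/(2a); binding energy is E_bind = −E = GMm/(2a).
E_bind = 2.724e+20 · 1.727e+04 / (2 · 9.167e+10) J ≈ 2.566e+13 J = 25.66 TJ.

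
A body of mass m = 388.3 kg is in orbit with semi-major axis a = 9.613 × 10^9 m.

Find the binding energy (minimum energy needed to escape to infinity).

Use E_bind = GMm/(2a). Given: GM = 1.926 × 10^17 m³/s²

Total orbital energy is E = −GMm/(2a); binding energy is E_bind = −E = GMm/(2a).
E_bind = 1.926e+17 · 388.3 / (2 · 9.613e+09) J ≈ 3.89e+09 J = 3.89 GJ.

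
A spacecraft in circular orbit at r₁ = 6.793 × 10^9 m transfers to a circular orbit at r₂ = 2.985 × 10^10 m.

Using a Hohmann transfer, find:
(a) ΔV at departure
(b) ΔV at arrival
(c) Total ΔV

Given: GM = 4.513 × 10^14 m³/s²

Transfer semi-major axis: a_t = (r₁ + r₂)/2 = (6.793e+09 + 2.985e+10)/2 = 1.83215e+10 m.
Circular speeds: v₁ = √(GM/r₁) = 257.752 m/s, v₂ = √(GM/r₂) = 122.959 m/s.
Transfer speeds (vis-viva v² = GM(2/r − 1/a_t)): v₁ᵗ = 328.998 m/s, v₂ᵗ = 74.8705 m/s.
(a) ΔV₁ = |v₁ᵗ − v₁| ≈ 71.25 m/s = 71.25 m/s.
(b) ΔV₂ = |v₂ − v₂ᵗ| ≈ 48.09 m/s = 48.09 m/s.
(c) ΔV_total = ΔV₁ + ΔV₂ ≈ 119.3 m/s = 119.3 m/s.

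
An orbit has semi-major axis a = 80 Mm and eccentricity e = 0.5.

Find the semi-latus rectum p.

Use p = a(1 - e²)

Convert to SI: a = 80 Mm = 8e+07 m.
p = a (1 − e²).
p = 8e+07 · (1 − (0.5)²) = 8e+07 · 0.75 ≈ 6e+07 m = 60 Mm.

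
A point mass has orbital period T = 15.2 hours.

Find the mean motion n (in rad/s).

Convert to SI: T = 15.2 hours = 54720 s.
n = 2π / T.
n = 2π / 54720 s ≈ 0.0001148 rad/s.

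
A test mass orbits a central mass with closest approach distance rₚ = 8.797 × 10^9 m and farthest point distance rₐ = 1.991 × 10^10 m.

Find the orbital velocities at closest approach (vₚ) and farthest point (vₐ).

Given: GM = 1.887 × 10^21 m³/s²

Use the vis-viva equation v² = GM(2/r − 1/a) with a = (rₚ + rₐ)/2 = (8.797e+09 + 1.991e+10)/2 = 1.43535e+10 m.
vₚ = √(GM · (2/rₚ − 1/a)) = √(1.887e+21 · (2/8.797e+09 − 1/1.43535e+10)) m/s ≈ 5.455e+05 m/s = 545.5 km/s.
vₐ = √(GM · (2/rₐ − 1/a)) = √(1.887e+21 · (2/1.991e+10 − 1/1.43535e+10)) m/s ≈ 2.41e+05 m/s = 241 km/s.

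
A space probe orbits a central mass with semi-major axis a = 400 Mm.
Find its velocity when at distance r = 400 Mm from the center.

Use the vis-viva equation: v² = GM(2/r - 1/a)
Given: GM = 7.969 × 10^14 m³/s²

Convert to SI: a = 400 Mm = 4e+08 m; r = 400 Mm = 4e+08 m.
Vis-viva: v = √(GM · (2/r − 1/a)).
2/r − 1/a = 2/4e+08 − 1/4e+08 = 2.5e-09 m⁻¹.
v = √(7.969e+14 · 2.5e-09) m/s ≈ 1411 m/s = 1.411 km/s.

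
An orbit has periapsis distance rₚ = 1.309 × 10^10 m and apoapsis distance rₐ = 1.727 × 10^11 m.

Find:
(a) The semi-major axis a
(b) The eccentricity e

(a) a = (rₚ + rₐ) / 2 = (1.309e+10 + 1.727e+11) / 2 ≈ 9.29e+10 m = 9.29 × 10^10 m.
(b) e = (rₐ − rₚ) / (rₐ + rₚ) = (1.727e+11 − 1.309e+10) / (1.727e+11 + 1.309e+10) ≈ 0.8591.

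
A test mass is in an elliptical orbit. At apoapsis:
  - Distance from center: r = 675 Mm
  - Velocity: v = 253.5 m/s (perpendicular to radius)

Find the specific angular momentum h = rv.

Convert to SI: r = 675 Mm = 6.75e+08 m.
With v perpendicular to r, h = r · v.
h = 6.75e+08 · 253.5 m²/s ≈ 1.711e+11 m²/s.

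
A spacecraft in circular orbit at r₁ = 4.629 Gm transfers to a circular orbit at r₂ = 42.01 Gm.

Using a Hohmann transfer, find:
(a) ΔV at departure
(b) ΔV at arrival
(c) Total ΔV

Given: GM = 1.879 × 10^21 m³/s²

Convert to SI: r₁ = 4.629 Gm = 4.629e+09 m; r₂ = 42.01 Gm = 4.201e+10 m.
Transfer semi-major axis: a_t = (r₁ + r₂)/2 = (4.629e+09 + 4.201e+10)/2 = 2.33195e+10 m.
Circular speeds: v₁ = √(GM/r₁) = 637118 m/s, v₂ = √(GM/r₂) = 211489 m/s.
Transfer speeds (vis-viva v² = GM(2/r − 1/a_t)): v₁ᵗ = 855139 m/s, v₂ᵗ = 94226.1 m/s.
(a) ΔV₁ = |v₁ᵗ − v₁| ≈ 2.18e+05 m/s = 218 km/s.
(b) ΔV₂ = |v₂ − v₂ᵗ| ≈ 1.173e+05 m/s = 117.3 km/s.
(c) ΔV_total = ΔV₁ + ΔV₂ ≈ 3.353e+05 m/s = 335.3 km/s.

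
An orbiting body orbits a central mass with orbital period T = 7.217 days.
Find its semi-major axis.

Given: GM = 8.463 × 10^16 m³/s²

Convert to SI: T = 7.217 days = 623549 s.
Invert Kepler's third law: a = (GM · T² / (4π²))^(1/3).
Substituting T = 623549 s and GM = 8.463e+16 m³/s²:
a = (8.463e+16 · (623549)² / (4π²))^(1/3) m
a ≈ 9.411e+08 m = 941.1 Mm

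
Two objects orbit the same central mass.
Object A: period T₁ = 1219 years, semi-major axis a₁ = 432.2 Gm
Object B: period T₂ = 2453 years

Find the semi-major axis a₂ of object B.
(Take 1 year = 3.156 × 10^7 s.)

Convert to SI: T₁ = 1219 years = 3.84716e+10 s; a₁ = 432.2 Gm = 4.322e+11 m; T₂ = 2453 years = 7.74167e+10 s.
Kepler's third law: (T₁/T₂)² = (a₁/a₂)³ ⇒ a₂ = a₁ · (T₂/T₁)^(2/3).
T₂/T₁ = 7.74167e+10 / 3.84716e+10 = 2.01231.
a₂ = 4.322e+11 · (2.01231)^(2/3) m ≈ 6.889e+11 m = 688.9 Gm.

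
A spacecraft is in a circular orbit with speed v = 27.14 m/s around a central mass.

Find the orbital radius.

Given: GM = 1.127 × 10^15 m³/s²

For a circular orbit, v² = GM / r, so r = GM / v².
r = 1.127e+15 / (27.14)² m ≈ 1.53e+12 m = 1.53 Tm.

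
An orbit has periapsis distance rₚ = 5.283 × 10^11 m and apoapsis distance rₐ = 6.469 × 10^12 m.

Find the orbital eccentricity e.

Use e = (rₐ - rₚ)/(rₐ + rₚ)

e = (rₐ − rₚ) / (rₐ + rₚ).
e = (6.469e+12 − 5.283e+11) / (6.469e+12 + 5.283e+11) = 5.9407e+12 / 6.9973e+12 ≈ 0.849.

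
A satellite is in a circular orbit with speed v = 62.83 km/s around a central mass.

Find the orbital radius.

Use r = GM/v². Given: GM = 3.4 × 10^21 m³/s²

Convert to SI: v = 62.83 km/s = 62830 m/s.
For a circular orbit, v² = GM / r, so r = GM / v².
r = 3.4e+21 / (62830)² m ≈ 8.613e+11 m = 861.3 Gm.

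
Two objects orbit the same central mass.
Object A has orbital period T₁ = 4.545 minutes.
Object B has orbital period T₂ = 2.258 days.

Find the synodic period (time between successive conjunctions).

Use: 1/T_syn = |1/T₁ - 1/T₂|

Convert to SI: T₁ = 4.545 minutes = 272.7 s; T₂ = 2.258 days = 195091 s.
T_syn = |T₁ · T₂ / (T₁ − T₂)|.
T_syn = |272.7 · 195091 / (272.7 − 195091)| s ≈ 273.1 s = 4.551 minutes.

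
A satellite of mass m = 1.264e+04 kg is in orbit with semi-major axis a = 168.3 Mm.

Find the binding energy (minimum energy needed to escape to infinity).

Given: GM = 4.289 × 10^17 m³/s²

Convert to SI: a = 168.3 Mm = 1.683e+08 m.
Total orbital energy is E = −GMm/(2a); binding energy is E_bind = −E = GMm/(2a).
E_bind = 4.289e+17 · 1.264e+04 / (2 · 1.683e+08) J ≈ 1.611e+13 J = 16.11 TJ.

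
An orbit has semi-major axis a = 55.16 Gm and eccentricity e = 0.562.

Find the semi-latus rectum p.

Convert to SI: a = 55.16 Gm = 5.516e+10 m.
p = a (1 − e²).
p = 5.516e+10 · (1 − (0.562)²) = 5.516e+10 · 0.684156 ≈ 3.774e+10 m = 37.74 Gm.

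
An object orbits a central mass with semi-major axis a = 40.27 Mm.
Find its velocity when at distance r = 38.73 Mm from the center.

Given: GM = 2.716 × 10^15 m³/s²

Convert to SI: a = 40.27 Mm = 4.027e+07 m; r = 38.73 Mm = 3.873e+07 m.
Vis-viva: v = √(GM · (2/r − 1/a)).
2/r − 1/a = 2/3.873e+07 − 1/4.027e+07 = 2.68072e-08 m⁻¹.
v = √(2.716e+15 · 2.68072e-08) m/s ≈ 8533 m/s = 8.533 km/s.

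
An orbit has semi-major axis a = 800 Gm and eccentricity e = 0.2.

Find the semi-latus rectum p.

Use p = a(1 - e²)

Convert to SI: a = 800 Gm = 8e+11 m.
p = a (1 − e²).
p = 8e+11 · (1 − (0.2)²) = 8e+11 · 0.96 ≈ 7.68e+11 m = 768 Gm.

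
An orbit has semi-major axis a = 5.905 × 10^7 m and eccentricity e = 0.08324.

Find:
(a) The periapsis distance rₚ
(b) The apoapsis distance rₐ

(a) rₚ = a(1 − e) = 5.905e+07 · (1 − 0.08324) = 5.905e+07 · 0.91676 ≈ 5.413e+07 m = 5.413 × 10^7 m.
(b) rₐ = a(1 + e) = 5.905e+07 · (1 + 0.08324) = 5.905e+07 · 1.08324 ≈ 6.397e+07 m = 6.397 × 10^7 m.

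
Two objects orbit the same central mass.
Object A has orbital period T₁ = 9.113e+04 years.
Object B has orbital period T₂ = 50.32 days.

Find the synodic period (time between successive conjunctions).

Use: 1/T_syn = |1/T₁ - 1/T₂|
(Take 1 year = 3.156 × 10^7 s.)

Convert to SI: T₁ = 9.113e+04 years = 2.87606e+12 s; T₂ = 50.32 days = 4.34765e+06 s.
T_syn = |T₁ · T₂ / (T₁ − T₂)|.
T_syn = |2.87606e+12 · 4.34765e+06 / (2.87606e+12 − 4.34765e+06)| s ≈ 4.348e+06 s = 50.32 days.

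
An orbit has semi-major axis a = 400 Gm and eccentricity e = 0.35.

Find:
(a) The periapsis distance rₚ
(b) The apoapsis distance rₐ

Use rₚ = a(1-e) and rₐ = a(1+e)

Convert to SI: a = 400 Gm = 4e+11 m.
(a) rₚ = a(1 − e) = 4e+11 · (1 − 0.35) = 4e+11 · 0.65 ≈ 2.6e+11 m = 260 Gm.
(b) rₐ = a(1 + e) = 4e+11 · (1 + 0.35) = 4e+11 · 1.35 ≈ 5.4e+11 m = 540 Gm.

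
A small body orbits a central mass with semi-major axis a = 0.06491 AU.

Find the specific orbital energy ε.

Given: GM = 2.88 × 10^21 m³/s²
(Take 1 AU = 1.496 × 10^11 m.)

Convert to SI: a = 0.06491 AU = 9.71054e+09 m.
ε = −GM / (2a).
ε = −2.88e+21 / (2 · 9.71054e+09) J/kg ≈ -1.483e+11 J/kg = -148.3 GJ/kg.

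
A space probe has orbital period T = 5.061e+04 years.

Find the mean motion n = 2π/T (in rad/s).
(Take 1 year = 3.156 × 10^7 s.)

Convert to SI: T = 5.061e+04 years = 1.59725e+12 s.
n = 2π / T.
n = 2π / 1.59725e+12 s ≈ 3.934e-12 rad/s.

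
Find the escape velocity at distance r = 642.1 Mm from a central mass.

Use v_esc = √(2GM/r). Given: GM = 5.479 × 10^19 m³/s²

Convert to SI: r = 642.1 Mm = 6.421e+08 m.
Escape velocity comes from setting total energy to zero: ½v² − GM/r = 0 ⇒ v_esc = √(2GM / r).
v_esc = √(2 · 5.479e+19 / 6.421e+08) m/s ≈ 4.131e+05 m/s = 413.1 km/s.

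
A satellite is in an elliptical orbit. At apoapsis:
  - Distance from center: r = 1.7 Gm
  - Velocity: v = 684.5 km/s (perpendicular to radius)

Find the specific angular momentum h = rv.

Convert to SI: r = 1.7 Gm = 1.7e+09 m; v = 684.5 km/s = 684500 m/s.
With v perpendicular to r, h = r · v.
h = 1.7e+09 · 684500 m²/s ≈ 1.164e+15 m²/s.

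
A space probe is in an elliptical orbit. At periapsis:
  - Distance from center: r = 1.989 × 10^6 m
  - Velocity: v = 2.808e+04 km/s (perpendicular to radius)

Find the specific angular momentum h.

Convert to SI: v = 2.808e+04 km/s = 2.808e+07 m/s.
With v perpendicular to r, h = r · v.
h = 1.989e+06 · 2.808e+07 m²/s ≈ 5.585e+13 m²/s.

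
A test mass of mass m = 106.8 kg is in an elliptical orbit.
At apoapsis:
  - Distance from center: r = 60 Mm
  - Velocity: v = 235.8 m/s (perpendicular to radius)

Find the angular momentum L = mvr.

Convert to SI: r = 60 Mm = 6e+07 m.
Since v is perpendicular to r, L = m · v · r.
L = 106.8 · 235.8 · 6e+07 kg·m²/s ≈ 1.511e+12 kg·m²/s.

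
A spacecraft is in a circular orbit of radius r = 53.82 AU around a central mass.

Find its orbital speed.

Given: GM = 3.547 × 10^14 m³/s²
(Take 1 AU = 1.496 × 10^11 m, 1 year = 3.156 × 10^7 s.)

Convert to SI: r = 53.82 AU = 8.05147e+12 m.
For a circular orbit, gravity supplies the centripetal force, so v = √(GM / r).
v = √(3.547e+14 / 8.05147e+12) m/s ≈ 6.637 m/s = 0.0014 AU/year.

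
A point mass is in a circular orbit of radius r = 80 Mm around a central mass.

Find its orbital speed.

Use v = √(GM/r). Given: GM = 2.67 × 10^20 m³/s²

Convert to SI: r = 80 Mm = 8e+07 m.
For a circular orbit, gravity supplies the centripetal force, so v = √(GM / r).
v = √(2.67e+20 / 8e+07) m/s ≈ 1.827e+06 m/s = 1827 km/s.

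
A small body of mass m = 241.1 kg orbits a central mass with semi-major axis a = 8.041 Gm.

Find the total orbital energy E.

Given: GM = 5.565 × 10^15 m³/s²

Convert to SI: a = 8.041 Gm = 8.041e+09 m.
E = −GMm / (2a).
E = −5.565e+15 · 241.1 / (2 · 8.041e+09) J ≈ -8.343e+07 J = -83.43 MJ.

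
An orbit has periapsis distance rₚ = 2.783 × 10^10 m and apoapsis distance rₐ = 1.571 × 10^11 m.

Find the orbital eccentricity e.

e = (rₐ − rₚ) / (rₐ + rₚ).
e = (1.571e+11 − 2.783e+10) / (1.571e+11 + 2.783e+10) = 1.2927e+11 / 1.8493e+11 ≈ 0.699.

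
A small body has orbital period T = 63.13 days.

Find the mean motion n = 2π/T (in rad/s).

Convert to SI: T = 63.13 days = 5.45443e+06 s.
n = 2π / T.
n = 2π / 5.45443e+06 s ≈ 1.152e-06 rad/s.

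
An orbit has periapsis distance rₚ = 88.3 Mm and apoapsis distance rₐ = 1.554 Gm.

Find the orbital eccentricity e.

Convert to SI: rₚ = 88.3 Mm = 8.83e+07 m; rₐ = 1.554 Gm = 1.554e+09 m.
e = (rₐ − rₚ) / (rₐ + rₚ).
e = (1.554e+09 − 8.83e+07) / (1.554e+09 + 8.83e+07) = 1.4657e+09 / 1.6423e+09 ≈ 0.8925.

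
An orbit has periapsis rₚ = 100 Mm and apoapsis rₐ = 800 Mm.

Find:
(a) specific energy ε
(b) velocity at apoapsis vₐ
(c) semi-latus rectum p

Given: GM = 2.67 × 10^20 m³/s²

Convert to SI: rₚ = 100 Mm = 1e+08 m; rₐ = 800 Mm = 8e+08 m.
(a) With a = (rₚ + rₐ)/2 = 4.5e+08 m, ε = −GM/(2a) = −2.67e+20/(2 · 4.5e+08) J/kg ≈ -2.967e+11 J/kg
(b) With a = (rₚ + rₐ)/2 = 4.5e+08 m, vₐ = √(GM (2/rₐ − 1/a)) = √(2.67e+20 · (2/8e+08 − 1/4.5e+08)) m/s ≈ 2.723e+05 m/s
(c) From a = (rₚ + rₐ)/2 = 4.5e+08 m and e = (rₐ − rₚ)/(rₐ + rₚ) = 0.777778, p = a(1 − e²) = 4.5e+08 · (1 − (0.777778)²) ≈ 1.778e+08 m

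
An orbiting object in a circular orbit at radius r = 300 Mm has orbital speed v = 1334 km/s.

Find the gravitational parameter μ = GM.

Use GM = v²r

Convert to SI: r = 300 Mm = 3e+08 m; v = 1334 km/s = 1.334e+06 m/s.
For a circular orbit v² = GM/r, so GM = v² · r.
GM = (1.334e+06)² · 3e+08 m³/s² ≈ 5.339e+20 m³/s² = 5.339 × 10^20 m³/s².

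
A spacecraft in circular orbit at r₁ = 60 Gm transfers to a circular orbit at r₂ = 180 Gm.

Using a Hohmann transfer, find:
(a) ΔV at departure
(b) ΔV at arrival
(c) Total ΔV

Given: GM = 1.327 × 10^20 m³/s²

Convert to SI: r₁ = 60 Gm = 6e+10 m; r₂ = 180 Gm = 1.8e+11 m.
Transfer semi-major axis: a_t = (r₁ + r₂)/2 = (6e+10 + 1.8e+11)/2 = 1.2e+11 m.
Circular speeds: v₁ = √(GM/r₁) = 47028.4 m/s, v₂ = √(GM/r₂) = 27151.8 m/s.
Transfer speeds (vis-viva v² = GM(2/r − 1/a_t)): v₁ᵗ = 57597.7 m/s, v₂ᵗ = 19199.2 m/s.
(a) ΔV₁ = |v₁ᵗ − v₁| ≈ 1.057e+04 m/s = 10.57 km/s.
(b) ΔV₂ = |v₂ − v₂ᵗ| ≈ 7953 m/s = 7.953 km/s.
(c) ΔV_total = ΔV₁ + ΔV₂ ≈ 1.852e+04 m/s = 18.52 km/s.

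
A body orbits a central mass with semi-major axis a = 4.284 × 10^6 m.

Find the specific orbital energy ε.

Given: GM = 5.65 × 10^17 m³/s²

ε = −GM / (2a).
ε = −5.65e+17 / (2 · 4.284e+06) J/kg ≈ -6.594e+10 J/kg = -65.94 GJ/kg.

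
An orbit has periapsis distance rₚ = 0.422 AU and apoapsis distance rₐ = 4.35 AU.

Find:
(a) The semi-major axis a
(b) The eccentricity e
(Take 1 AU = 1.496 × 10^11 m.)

Convert to SI: rₚ = 0.422 AU = 6.31312e+10 m; rₐ = 4.35 AU = 6.5076e+11 m.
(a) a = (rₚ + rₐ) / 2 = (6.31312e+10 + 6.5076e+11) / 2 ≈ 3.569e+11 m = 2.386 AU.
(b) e = (rₐ − rₚ) / (rₐ + rₚ) = (6.5076e+11 − 6.31312e+10) / (6.5076e+11 + 6.31312e+10) ≈ 0.8231.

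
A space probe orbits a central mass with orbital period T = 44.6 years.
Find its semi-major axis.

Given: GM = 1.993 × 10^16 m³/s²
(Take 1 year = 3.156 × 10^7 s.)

Convert to SI: T = 44.6 years = 1.40758e+09 s.
Invert Kepler's third law: a = (GM · T² / (4π²))^(1/3).
Substituting T = 1.40758e+09 s and GM = 1.993e+16 m³/s²:
a = (1.993e+16 · (1.40758e+09)² / (4π²))^(1/3) m
a ≈ 1e+11 m = 100 Gm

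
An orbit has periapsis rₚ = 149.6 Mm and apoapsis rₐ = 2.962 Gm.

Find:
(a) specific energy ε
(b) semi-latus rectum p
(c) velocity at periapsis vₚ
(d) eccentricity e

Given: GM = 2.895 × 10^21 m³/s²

Convert to SI: rₚ = 149.6 Mm = 1.496e+08 m; rₐ = 2.962 Gm = 2.962e+09 m.
(a) With a = (rₚ + rₐ)/2 = 1.5558e+09 m, ε = −GM/(2a) = −2.895e+21/(2 · 1.5558e+09) J/kg ≈ -9.304e+11 J/kg
(b) From a = (rₚ + rₐ)/2 = 1.5558e+09 m and e = (rₐ − rₚ)/(rₐ + rₚ) = 0.903844, p = a(1 − e²) = 1.5558e+09 · (1 − (0.903844)²) ≈ 2.848e+08 m
(c) With a = (rₚ + rₐ)/2 = 1.5558e+09 m, vₚ = √(GM (2/rₚ − 1/a)) = √(2.895e+21 · (2/1.496e+08 − 1/1.5558e+09)) m/s ≈ 6.07e+06 m/s
(d) e = (rₐ − rₚ)/(rₐ + rₚ) = (2.962e+09 − 1.496e+08)/(2.962e+09 + 1.496e+08) ≈ 0.9038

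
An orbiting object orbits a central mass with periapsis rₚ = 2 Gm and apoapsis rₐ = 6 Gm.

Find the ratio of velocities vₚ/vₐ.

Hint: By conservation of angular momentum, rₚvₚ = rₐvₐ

Convert to SI: rₚ = 2 Gm = 2e+09 m; rₐ = 6 Gm = 6e+09 m.
Conservation of angular momentum gives rₚvₚ = rₐvₐ, so vₚ/vₐ = rₐ/rₚ.
vₚ/vₐ = 6e+09 / 2e+09 ≈ 3.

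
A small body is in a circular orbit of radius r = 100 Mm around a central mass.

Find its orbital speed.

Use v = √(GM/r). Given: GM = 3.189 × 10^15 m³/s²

Convert to SI: r = 100 Mm = 1e+08 m.
For a circular orbit, gravity supplies the centripetal force, so v = √(GM / r).
v = √(3.189e+15 / 1e+08) m/s ≈ 5647 m/s = 5.647 km/s.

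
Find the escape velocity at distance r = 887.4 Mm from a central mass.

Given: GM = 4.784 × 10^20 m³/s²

Convert to SI: r = 887.4 Mm = 8.874e+08 m.
Escape velocity comes from setting total energy to zero: ½v² − GM/r = 0 ⇒ v_esc = √(2GM / r).
v_esc = √(2 · 4.784e+20 / 8.874e+08) m/s ≈ 1.038e+06 m/s = 1038 km/s.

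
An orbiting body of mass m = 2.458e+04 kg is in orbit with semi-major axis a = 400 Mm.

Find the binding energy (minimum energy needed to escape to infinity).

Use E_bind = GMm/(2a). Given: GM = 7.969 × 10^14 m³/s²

Convert to SI: a = 400 Mm = 4e+08 m.
Total orbital energy is E = −GMm/(2a); binding energy is E_bind = −E = GMm/(2a).
E_bind = 7.969e+14 · 2.458e+04 / (2 · 4e+08) J ≈ 2.448e+10 J = 24.48 GJ.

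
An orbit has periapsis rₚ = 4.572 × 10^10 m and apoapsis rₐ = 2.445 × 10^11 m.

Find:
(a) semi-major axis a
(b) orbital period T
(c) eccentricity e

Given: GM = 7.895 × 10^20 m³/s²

(a) a = (rₚ + rₐ)/2 = (4.572e+10 + 2.445e+11)/2 ≈ 1.451e+11 m
(b) With a = (rₚ + rₐ)/2 = 1.4511e+11 m, T = 2π √(a³/GM) = 2π √((1.4511e+11)³/7.895e+20) s ≈ 1.236e+07 s
(c) e = (rₐ − rₚ)/(rₐ + rₚ) = (2.445e+11 − 4.572e+10)/(2.445e+11 + 4.572e+10) ≈ 0.6849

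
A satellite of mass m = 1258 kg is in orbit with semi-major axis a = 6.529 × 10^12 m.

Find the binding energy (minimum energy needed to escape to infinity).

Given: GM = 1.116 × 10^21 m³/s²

Total orbital energy is E = −GMm/(2a); binding energy is E_bind = −E = GMm/(2a).
E_bind = 1.116e+21 · 1258 / (2 · 6.529e+12) J ≈ 1.075e+11 J = 107.5 GJ.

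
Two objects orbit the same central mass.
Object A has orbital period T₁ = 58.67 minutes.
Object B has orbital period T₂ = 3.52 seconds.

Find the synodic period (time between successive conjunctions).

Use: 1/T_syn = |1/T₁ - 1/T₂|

Convert to SI: T₁ = 58.67 minutes = 3520.2 s.
T_syn = |T₁ · T₂ / (T₁ − T₂)|.
T_syn = |3520.2 · 3.52 / (3520.2 − 3.52)| s ≈ 3.524 s = 3.524 seconds.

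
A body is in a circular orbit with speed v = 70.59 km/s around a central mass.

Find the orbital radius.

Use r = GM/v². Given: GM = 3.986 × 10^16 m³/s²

Convert to SI: v = 70.59 km/s = 70590 m/s.
For a circular orbit, v² = GM / r, so r = GM / v².
r = 3.986e+16 / (70590)² m ≈ 7.999e+06 m = 7.999 Mm.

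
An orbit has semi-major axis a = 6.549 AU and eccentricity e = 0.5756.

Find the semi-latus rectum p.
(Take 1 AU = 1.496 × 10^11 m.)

Convert to SI: a = 6.549 AU = 9.7973e+11 m.
p = a (1 − e²).
p = 9.7973e+11 · (1 − (0.5756)²) = 9.7973e+11 · 0.668685 ≈ 6.551e+11 m = 4.379 AU.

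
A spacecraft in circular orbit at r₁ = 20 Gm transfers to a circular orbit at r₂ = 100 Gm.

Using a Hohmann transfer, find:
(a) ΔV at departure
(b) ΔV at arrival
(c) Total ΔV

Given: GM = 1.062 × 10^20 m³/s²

Convert to SI: r₁ = 20 Gm = 2e+10 m; r₂ = 100 Gm = 1e+11 m.
Transfer semi-major axis: a_t = (r₁ + r₂)/2 = (2e+10 + 1e+11)/2 = 6e+10 m.
Circular speeds: v₁ = √(GM/r₁) = 72869.7 m/s, v₂ = √(GM/r₂) = 32588.3 m/s.
Transfer speeds (vis-viva v² = GM(2/r − 1/a_t)): v₁ᵗ = 94074.4 m/s, v₂ᵗ = 18814.9 m/s.
(a) ΔV₁ = |v₁ᵗ − v₁| ≈ 2.12e+04 m/s = 21.2 km/s.
(b) ΔV₂ = |v₂ − v₂ᵗ| ≈ 1.377e+04 m/s = 13.77 km/s.
(c) ΔV_total = ΔV₁ + ΔV₂ ≈ 3.498e+04 m/s = 34.98 km/s.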